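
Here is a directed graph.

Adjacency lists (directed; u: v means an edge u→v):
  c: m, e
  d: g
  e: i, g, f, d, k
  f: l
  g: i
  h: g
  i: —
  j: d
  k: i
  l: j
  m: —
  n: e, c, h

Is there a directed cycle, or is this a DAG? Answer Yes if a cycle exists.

DFS with white/gray/black marking, starting from k:
k gray
  i gray
  i black
k black
c gray
  m gray
  m black
  e gray
    e→i: i black — skip
    g gray
      g→i: i black — skip
    g black
    f gray
      l gray
        j gray
          d gray
            d→g: g black — skip
          d black
        j black
      l black
    f black
    e→d: d black — skip
    e→k: k black — skip
  e black
c black
h gray
  h→g: g black — skip
h black
n gray
  n→e: e black — skip
  n→c: c black — skip
  n→h: h black — skip
n black
Every edge goes to a white or black vertex — no back edge, so the graph is acyclic.

No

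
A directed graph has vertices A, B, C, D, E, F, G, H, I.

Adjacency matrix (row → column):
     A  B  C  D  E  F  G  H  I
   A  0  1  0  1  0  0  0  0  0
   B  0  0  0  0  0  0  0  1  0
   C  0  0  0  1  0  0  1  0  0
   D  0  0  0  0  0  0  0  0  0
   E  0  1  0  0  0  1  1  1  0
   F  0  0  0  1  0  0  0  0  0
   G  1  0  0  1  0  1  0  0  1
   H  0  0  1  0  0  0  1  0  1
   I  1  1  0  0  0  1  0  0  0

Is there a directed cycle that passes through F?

No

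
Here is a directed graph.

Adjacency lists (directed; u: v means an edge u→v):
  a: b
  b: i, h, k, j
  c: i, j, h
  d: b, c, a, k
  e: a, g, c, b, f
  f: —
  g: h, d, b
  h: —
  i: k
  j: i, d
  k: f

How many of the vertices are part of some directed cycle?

5

A vertex is on a directed cycle iff it belongs to a strongly connected component of size ≥ 2 (or has a self-loop).
The vertices on cycles are {a, b, c, d, j} — 5 in total.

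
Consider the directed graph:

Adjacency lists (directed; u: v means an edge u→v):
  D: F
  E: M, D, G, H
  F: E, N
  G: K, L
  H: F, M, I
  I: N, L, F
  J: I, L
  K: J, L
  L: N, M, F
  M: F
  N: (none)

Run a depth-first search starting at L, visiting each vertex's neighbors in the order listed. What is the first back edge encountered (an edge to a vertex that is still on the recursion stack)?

E→M

DFS from L (visiting each vertex's neighbors in the order listed); mark gray on enter, black on exit:
L gray
  N gray
  N black
  M gray
    F gray
      E gray
        E→M: M is gray → back edge
First back edge: E → M.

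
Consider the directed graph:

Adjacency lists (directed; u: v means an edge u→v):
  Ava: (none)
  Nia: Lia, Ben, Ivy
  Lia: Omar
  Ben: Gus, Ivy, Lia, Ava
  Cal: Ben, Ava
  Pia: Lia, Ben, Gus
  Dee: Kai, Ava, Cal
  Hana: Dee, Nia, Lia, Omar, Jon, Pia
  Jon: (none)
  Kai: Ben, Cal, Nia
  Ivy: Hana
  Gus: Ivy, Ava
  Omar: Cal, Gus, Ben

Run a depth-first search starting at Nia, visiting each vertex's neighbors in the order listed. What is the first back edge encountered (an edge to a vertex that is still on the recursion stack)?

DFS from Nia (visiting each vertex's neighbors in the order listed); mark gray on enter, black on exit:
Nia gray
  Lia gray
    Omar gray
      Cal gray
        Ben gray
          Gus gray
            Ivy gray
              Hana gray
                Dee gray
                  Kai gray
                    Kai→Ben: Ben is gray → back edge
First back edge: Kai → Ben.

Kai→Ben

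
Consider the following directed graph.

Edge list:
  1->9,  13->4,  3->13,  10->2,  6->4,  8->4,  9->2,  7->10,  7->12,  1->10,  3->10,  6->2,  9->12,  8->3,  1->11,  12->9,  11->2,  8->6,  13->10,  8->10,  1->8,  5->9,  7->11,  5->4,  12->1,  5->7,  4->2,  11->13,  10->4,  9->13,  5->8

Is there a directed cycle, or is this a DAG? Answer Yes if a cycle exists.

DFS with white/gray/black marking, starting from 7:
7 gray
  12 gray
    9 gray
      9→12: 12 is gray → back edge
Back edge found, so a cycle exists: 12 → 9 → 12.

Yes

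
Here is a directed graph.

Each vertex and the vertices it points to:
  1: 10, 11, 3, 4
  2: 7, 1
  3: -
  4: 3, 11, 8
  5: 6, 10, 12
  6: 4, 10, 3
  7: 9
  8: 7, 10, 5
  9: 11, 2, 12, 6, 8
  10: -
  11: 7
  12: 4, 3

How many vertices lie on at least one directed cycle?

10

A vertex is on a directed cycle iff it belongs to a strongly connected component of size ≥ 2 (or has a self-loop).
The vertices on cycles are {1, 2, 4, 5, 6, 7, 8, 9, 11, 12} — 10 in total.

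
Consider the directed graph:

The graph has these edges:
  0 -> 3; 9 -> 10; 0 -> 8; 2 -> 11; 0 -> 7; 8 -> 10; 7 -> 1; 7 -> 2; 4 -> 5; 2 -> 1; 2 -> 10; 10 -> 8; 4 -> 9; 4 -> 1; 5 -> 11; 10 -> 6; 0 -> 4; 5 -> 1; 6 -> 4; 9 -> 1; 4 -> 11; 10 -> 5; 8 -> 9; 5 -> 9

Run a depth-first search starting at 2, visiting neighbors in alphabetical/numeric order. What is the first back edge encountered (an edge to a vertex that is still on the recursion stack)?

9→10

DFS from 2 (visiting neighbors in alphabetical/numeric order); mark gray on enter, black on exit:
2 gray
  1 gray
  1 black
  10 gray
    5 gray
      5→1: 1 black — skip
      9 gray
        9→1: 1 black — skip
        9→10: 10 is gray → back edge
First back edge: 9 → 10.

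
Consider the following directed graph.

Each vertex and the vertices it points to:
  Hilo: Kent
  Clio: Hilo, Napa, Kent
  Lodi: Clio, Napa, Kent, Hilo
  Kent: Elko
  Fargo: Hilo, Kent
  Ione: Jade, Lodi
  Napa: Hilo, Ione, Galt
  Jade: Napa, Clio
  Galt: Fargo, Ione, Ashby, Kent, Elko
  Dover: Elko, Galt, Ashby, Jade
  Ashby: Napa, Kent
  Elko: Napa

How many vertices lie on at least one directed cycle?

11

A vertex is on a directed cycle iff it belongs to a strongly connected component of size ≥ 2 (or has a self-loop).
The vertices on cycles are {Clio, Elko, Galt, Hilo, Ione, Jade, Kent, Lodi, Napa, Ashby, Fargo} — 11 in total.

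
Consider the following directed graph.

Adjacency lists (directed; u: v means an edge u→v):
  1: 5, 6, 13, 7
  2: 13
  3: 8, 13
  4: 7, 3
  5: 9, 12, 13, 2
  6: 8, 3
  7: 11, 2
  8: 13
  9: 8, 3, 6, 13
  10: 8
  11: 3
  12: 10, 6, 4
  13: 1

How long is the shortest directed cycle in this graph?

2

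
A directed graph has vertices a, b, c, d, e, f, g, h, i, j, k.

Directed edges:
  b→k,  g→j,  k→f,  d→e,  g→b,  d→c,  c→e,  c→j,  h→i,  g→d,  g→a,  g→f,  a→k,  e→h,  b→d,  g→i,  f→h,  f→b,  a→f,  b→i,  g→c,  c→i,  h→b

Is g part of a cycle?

g lies on a cycle iff there is a path from g back to itself.
Exploring from g, it never reaches itself; equivalently, its strongly connected component is a singleton.

No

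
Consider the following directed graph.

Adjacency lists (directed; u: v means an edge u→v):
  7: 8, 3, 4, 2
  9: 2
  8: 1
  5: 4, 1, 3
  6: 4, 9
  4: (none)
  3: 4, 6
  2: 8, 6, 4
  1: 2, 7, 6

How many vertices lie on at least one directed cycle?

7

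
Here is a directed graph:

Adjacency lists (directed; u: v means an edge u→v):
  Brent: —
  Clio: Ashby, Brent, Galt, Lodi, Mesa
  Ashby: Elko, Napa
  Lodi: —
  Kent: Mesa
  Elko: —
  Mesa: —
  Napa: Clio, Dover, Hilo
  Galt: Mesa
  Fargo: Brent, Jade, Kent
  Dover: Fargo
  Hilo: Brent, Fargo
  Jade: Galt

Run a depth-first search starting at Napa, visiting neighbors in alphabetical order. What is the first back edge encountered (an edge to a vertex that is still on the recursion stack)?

DFS from Napa (visiting neighbors in alphabetical order); mark gray on enter, black on exit:
Napa gray
  Clio gray
    Ashby gray
      Elko gray
      Elko black
      Ashby→Napa: Napa is gray → back edge
First back edge: Ashby → Napa.

Ashby→Napa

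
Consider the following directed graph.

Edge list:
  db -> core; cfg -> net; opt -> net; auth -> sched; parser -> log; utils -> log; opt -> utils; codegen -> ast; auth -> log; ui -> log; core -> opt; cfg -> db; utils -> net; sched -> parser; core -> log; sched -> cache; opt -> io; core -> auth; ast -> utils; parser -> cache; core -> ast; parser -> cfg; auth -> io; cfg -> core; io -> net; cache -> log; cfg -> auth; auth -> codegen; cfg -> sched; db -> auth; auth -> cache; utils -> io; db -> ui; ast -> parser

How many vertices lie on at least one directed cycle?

8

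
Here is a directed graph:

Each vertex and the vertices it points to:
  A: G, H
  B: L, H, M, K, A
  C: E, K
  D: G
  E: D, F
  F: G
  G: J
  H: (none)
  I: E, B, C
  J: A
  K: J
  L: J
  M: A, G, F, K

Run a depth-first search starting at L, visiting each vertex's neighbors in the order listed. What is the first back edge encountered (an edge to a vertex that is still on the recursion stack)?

G→J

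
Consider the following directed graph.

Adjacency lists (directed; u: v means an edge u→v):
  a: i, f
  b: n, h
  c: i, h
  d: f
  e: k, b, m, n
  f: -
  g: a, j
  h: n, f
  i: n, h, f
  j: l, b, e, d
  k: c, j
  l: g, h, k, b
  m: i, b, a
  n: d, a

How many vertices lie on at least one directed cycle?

A vertex is on a directed cycle iff it belongs to a strongly connected component of size ≥ 2 (or has a self-loop).
The vertices on cycles are {a, e, g, h, i, j, k, l, n} — 9 in total.

9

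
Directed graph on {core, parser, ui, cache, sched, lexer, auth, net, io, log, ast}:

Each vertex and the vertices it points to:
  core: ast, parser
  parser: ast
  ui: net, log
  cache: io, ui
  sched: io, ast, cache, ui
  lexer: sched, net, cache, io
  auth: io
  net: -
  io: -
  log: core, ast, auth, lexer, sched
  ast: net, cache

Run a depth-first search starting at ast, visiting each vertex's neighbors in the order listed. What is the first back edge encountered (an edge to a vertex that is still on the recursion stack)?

core->ast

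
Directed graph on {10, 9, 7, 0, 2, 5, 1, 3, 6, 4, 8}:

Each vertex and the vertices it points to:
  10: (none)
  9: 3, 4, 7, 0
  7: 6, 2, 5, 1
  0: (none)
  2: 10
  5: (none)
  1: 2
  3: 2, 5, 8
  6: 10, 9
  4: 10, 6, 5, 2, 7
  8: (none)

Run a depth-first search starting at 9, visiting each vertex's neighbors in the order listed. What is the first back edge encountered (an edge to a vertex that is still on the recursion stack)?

6→9

DFS from 9 (visiting each vertex's neighbors in the order listed); mark gray on enter, black on exit:
9 gray
  3 gray
    2 gray
      10 gray
      10 black
    2 black
    5 gray
    5 black
    8 gray
    8 black
  3 black
  4 gray
    4→10: 10 black — skip
    6 gray
      6→10: 10 black — skip
      6→9: 9 is gray → back edge
First back edge: 6 → 9.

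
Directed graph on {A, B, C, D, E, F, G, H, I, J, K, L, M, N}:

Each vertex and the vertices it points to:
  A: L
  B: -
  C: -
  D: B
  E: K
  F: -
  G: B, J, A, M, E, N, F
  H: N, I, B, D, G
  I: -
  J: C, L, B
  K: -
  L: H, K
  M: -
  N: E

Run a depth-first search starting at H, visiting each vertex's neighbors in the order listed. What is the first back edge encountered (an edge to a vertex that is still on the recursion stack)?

L->H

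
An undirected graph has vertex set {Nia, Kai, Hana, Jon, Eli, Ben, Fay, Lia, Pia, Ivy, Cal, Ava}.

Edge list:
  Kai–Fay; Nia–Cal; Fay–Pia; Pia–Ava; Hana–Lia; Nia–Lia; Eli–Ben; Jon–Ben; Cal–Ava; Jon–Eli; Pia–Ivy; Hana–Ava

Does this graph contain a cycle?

DFS, tracking each vertex's parent; an edge to a visited non-parent vertex closes a cycle.
Start from Hana:
visit Hana (parent –)
  visit Ava (parent Hana)
    Ava–Hana: parent, skip
    visit Pia (parent Ava)
      visit Ivy (parent Pia)
        Ivy–Pia: parent, skip
      Pia–Ava: parent, skip
      visit Fay (parent Pia)
        visit Kai (parent Fay)
          Kai–Fay: parent, skip
        Fay–Pia: parent, skip
    visit Cal (parent Ava)
      Cal–Ava: parent, skip
      visit Nia (parent Cal)
        visit Lia (parent Nia)
          Lia–Hana: Hana visited and ≠ parent → cycle
Cycle: Hana – Ava – Cal – Nia – Lia – Hana.

Yes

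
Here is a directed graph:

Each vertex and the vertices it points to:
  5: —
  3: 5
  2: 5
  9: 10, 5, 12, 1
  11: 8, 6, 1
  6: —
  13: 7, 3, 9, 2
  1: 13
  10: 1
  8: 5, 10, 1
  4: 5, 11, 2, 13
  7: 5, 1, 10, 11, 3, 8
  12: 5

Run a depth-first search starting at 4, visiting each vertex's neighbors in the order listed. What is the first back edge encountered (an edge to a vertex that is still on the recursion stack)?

DFS from 4 (visiting each vertex's neighbors in the order listed); mark gray on enter, black on exit:
4 gray
  5 gray
  5 black
  11 gray
    8 gray
      8→5: 5 black — skip
      10 gray
        1 gray
          13 gray
            7 gray
              7→5: 5 black — skip
              7→1: 1 is gray → back edge
First back edge: 7 → 1.

7->1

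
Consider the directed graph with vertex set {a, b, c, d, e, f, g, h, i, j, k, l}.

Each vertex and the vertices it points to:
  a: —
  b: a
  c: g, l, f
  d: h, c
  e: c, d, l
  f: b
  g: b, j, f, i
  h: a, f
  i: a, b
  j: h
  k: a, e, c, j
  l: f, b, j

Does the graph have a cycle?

No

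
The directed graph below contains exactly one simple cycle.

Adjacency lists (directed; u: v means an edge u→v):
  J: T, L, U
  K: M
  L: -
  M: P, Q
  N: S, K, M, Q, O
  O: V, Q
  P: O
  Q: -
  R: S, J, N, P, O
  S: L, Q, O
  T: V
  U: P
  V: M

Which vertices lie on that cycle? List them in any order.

M, O, P, V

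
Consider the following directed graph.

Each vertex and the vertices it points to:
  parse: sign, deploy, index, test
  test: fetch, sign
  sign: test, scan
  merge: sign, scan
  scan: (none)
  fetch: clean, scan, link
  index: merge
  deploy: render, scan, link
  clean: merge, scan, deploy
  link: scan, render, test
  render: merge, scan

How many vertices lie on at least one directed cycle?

8

A vertex is on a directed cycle iff it belongs to a strongly connected component of size ≥ 2 (or has a self-loop).
The vertices on cycles are {link, sign, test, clean, fetch, merge, deploy, render} — 8 in total.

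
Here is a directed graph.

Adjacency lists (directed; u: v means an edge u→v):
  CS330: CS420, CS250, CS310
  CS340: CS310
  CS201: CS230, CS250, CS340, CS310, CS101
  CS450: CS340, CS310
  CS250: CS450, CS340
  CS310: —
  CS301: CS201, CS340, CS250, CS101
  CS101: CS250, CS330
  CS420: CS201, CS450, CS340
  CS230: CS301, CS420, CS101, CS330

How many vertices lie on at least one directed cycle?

6

A vertex is on a directed cycle iff it belongs to a strongly connected component of size ≥ 2 (or has a self-loop).
The vertices on cycles are {CS101, CS201, CS230, CS301, CS330, CS420} — 6 in total.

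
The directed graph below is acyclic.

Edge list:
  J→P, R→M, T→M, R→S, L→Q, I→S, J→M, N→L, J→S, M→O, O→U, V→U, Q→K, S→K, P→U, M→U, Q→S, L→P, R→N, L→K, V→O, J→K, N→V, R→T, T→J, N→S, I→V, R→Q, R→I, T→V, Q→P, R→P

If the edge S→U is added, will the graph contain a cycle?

No

Adding S→U creates a cycle iff U can already reach S.
Explore from U: no path reaches S. The graph stays acyclic.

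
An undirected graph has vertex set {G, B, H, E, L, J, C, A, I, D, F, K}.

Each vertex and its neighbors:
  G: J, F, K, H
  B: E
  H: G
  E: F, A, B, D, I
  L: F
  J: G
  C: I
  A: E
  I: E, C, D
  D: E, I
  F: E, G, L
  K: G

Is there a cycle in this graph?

Yes

DFS, tracking each vertex's parent; an edge to a visited non-parent vertex closes a cycle.
Start from G:
visit G (parent –)
  visit J (parent G)
    J–G: parent, skip
  visit F (parent G)
    visit E (parent F)
      E–F: parent, skip
      visit A (parent E)
        A–E: parent, skip
      visit B (parent E)
        B–E: parent, skip
      visit D (parent E)
        D–E: parent, skip
        visit I (parent D)
          I–E: E visited and ≠ parent → cycle
Cycle: E – D – I – E.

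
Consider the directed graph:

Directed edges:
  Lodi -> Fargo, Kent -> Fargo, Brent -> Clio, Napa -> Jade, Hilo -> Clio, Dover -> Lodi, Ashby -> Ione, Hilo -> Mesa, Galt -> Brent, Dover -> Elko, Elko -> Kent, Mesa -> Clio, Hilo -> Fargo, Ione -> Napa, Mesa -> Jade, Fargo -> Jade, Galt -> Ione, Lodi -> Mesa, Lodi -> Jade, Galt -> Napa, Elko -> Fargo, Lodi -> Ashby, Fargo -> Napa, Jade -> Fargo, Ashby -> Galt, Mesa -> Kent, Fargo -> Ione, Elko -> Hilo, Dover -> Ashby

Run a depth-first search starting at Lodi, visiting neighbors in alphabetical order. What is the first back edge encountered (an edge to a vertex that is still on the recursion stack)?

Fargo->Ione

DFS from Lodi (visiting neighbors in alphabetical order); mark gray on enter, black on exit:
Lodi gray
  Ashby gray
    Galt gray
      Brent gray
        Clio gray
        Clio black
      Brent black
      Ione gray
        Napa gray
          Jade gray
            Fargo gray
              Fargo→Ione: Ione is gray → back edge
First back edge: Fargo → Ione.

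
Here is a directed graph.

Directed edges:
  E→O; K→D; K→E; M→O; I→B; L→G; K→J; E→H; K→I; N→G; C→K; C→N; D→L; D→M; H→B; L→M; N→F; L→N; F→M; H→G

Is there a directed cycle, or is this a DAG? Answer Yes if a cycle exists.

No

DFS with white/gray/black marking, starting from K:
K gray
  J gray
  J black
  I gray
    B gray
    B black
  I black
  E gray
    O gray
    O black
    H gray
      H→B: B black — skip
      G gray
      G black
    H black
  E black
  D gray
    L gray
      M gray
        M→O: O black — skip
      M black
      N gray
        F gray
          F→M: M black — skip
        F black
        N→G: G black — skip
      N black
      L→G: G black — skip
    L black
    D→M: M black — skip
  D black
K black
C gray
  C→N: N black — skip
  C→K: K black — skip
C black
Every edge goes to a white or black vertex — no back edge, so the graph is acyclic.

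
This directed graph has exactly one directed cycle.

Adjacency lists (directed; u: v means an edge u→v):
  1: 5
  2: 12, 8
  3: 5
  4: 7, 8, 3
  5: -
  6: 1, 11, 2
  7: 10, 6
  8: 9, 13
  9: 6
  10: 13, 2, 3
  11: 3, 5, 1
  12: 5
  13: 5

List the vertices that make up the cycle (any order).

2, 6, 8, 9

DFS with gray/black marking from 8:
8 gray
  9 gray
    6 gray
      1 gray
        5 gray
        5 black
      1 black
      11 gray
        3 gray
          3→5: 5 black — skip
        3 black
        11→5: 5 black — skip
        11→1: 1 black — skip
      11 black
      2 gray
        12 gray
          12→5: 5 black — skip
        12 black
        2→8: 8 is gray → back edge
Back edge closes the cycle 8 → 9 → 6 → 2 → 8; its vertices are {2, 6, 8, 9}.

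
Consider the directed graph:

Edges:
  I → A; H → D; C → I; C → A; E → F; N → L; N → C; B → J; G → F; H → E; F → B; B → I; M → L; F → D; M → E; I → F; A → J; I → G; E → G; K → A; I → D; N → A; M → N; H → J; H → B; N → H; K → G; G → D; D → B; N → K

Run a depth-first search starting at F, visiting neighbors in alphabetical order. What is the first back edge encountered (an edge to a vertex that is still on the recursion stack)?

D→B

DFS from F (visiting neighbors in alphabetical order); mark gray on enter, black on exit:
F gray
  B gray
    I gray
      A gray
        J gray
        J black
      A black
      D gray
        D→B: B is gray → back edge
First back edge: D → B.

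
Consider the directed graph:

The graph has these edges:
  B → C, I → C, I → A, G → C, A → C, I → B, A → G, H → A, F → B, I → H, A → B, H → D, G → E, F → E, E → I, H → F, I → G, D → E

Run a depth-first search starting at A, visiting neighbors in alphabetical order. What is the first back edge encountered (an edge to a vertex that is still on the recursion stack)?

DFS from A (visiting neighbors in alphabetical order); mark gray on enter, black on exit:
A gray
  B gray
    C gray
    C black
  B black
  A→C: C black — skip
  G gray
    G→C: C black — skip
    E gray
      I gray
        I→A: A is gray → back edge
First back edge: I → A.

I→A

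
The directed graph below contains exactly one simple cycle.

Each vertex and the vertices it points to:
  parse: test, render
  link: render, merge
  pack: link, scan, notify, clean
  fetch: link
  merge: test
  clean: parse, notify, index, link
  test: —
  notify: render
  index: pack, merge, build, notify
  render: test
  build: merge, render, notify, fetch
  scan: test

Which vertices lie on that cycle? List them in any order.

pack, clean, index

DFS with gray/black marking from pack:
pack gray
  link gray
    render gray
      test gray
      test black
    render black
    merge gray
      merge→test: test black — skip
    merge black
  link black
  scan gray
    scan→test: test black — skip
  scan black
  notify gray
    notify→render: render black — skip
  notify black
  clean gray
    parse gray
      parse→test: test black — skip
      parse→render: render black — skip
    parse black
    clean→notify: notify black — skip
    index gray
      index→pack: pack is gray → back edge
Back edge closes the cycle pack → clean → index → pack; its vertices are {pack, clean, index}.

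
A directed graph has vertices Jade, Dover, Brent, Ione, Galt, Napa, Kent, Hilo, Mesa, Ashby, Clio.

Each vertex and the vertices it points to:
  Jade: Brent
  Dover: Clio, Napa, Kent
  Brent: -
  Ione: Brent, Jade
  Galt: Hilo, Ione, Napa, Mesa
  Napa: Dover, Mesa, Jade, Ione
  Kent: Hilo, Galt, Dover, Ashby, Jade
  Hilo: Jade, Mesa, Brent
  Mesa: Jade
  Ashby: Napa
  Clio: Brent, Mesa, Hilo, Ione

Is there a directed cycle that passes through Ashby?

Yes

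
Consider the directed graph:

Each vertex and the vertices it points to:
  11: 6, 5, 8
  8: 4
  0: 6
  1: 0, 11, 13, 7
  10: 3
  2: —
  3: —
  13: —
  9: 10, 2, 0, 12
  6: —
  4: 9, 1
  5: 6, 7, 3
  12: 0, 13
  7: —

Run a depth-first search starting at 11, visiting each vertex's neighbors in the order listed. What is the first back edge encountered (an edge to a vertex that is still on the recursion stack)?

1→11

DFS from 11 (visiting each vertex's neighbors in the order listed); mark gray on enter, black on exit:
11 gray
  6 gray
  6 black
  5 gray
    5→6: 6 black — skip
    7 gray
    7 black
    3 gray
    3 black
  5 black
  8 gray
    4 gray
      9 gray
        10 gray
          10→3: 3 black — skip
        10 black
        2 gray
        2 black
        0 gray
          0→6: 6 black — skip
        0 black
        12 gray
          12→0: 0 black — skip
          13 gray
          13 black
        12 black
      9 black
      1 gray
        1→0: 0 black — skip
        1→11: 11 is gray → back edge
First back edge: 1 → 11.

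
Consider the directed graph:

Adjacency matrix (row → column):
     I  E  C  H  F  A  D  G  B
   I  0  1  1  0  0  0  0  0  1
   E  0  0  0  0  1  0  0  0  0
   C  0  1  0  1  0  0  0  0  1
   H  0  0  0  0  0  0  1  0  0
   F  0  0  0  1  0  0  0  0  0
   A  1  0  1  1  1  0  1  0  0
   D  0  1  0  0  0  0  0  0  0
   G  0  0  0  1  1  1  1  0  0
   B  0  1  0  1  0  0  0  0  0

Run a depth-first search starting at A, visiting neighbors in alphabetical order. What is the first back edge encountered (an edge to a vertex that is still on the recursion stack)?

DFS from A (visiting neighbors in alphabetical order); mark gray on enter, black on exit:
A gray
  C gray
    B gray
      E gray
        F gray
          H gray
            D gray
              D→E: E is gray → back edge
First back edge: D → E.

D→E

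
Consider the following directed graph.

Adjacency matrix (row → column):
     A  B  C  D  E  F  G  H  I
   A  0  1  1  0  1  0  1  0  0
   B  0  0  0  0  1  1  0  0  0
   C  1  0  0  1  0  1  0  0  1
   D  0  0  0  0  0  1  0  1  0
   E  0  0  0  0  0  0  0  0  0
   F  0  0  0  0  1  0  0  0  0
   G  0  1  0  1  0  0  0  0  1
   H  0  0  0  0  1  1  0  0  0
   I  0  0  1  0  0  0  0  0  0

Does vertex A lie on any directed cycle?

Yes

A is on a cycle iff A can reach itself via ≥1 edge.
A → C → A — yes.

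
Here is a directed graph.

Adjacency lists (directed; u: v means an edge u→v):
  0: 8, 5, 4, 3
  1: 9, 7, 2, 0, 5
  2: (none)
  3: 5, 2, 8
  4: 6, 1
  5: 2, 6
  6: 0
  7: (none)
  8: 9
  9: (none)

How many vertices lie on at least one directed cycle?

6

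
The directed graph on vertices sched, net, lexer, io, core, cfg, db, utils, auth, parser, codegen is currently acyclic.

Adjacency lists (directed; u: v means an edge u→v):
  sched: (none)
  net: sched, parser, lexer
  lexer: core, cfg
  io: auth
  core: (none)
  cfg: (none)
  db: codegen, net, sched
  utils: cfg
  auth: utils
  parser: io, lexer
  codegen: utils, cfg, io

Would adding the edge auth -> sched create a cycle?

No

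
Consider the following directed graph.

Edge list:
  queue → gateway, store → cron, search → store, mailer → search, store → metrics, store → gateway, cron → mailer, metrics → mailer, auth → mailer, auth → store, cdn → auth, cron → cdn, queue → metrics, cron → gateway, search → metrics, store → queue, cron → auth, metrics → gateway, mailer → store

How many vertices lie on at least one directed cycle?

A vertex is on a directed cycle iff it belongs to a strongly connected component of size ≥ 2 (or has a self-loop).
The vertices on cycles are {cdn, auth, cron, queue, store, mailer, search, metrics} — 8 in total.

8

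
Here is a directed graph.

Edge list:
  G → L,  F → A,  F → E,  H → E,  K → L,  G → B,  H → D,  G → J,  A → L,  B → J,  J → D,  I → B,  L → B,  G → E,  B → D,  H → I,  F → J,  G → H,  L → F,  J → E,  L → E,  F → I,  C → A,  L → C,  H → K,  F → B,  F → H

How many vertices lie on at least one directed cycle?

A vertex is on a directed cycle iff it belongs to a strongly connected component of size ≥ 2 (or has a self-loop).
The vertices on cycles are {A, C, F, H, K, L} — 6 in total.

6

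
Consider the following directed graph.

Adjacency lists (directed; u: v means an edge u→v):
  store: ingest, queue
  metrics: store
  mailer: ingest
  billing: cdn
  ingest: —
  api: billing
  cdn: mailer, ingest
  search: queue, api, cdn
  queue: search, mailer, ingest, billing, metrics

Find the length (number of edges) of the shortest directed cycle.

2

For each vertex v, BFS finds the shortest path from v back to v.
The shortest such closed walk is queue → search → queue, length 2.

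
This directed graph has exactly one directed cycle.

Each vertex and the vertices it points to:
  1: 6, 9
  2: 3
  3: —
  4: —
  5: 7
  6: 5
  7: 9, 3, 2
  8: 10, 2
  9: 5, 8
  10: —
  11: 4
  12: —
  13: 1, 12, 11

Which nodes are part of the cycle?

DFS with gray/black marking from 9:
9 gray
  5 gray
    7 gray
      7→9: 9 is gray → back edge
Back edge closes the cycle 9 → 5 → 7 → 9; its vertices are {5, 7, 9}.

5, 7, 9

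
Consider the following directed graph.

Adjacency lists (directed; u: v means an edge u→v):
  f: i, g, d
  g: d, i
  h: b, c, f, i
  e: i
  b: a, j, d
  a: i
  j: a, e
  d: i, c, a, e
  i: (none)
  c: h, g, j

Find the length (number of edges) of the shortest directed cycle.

2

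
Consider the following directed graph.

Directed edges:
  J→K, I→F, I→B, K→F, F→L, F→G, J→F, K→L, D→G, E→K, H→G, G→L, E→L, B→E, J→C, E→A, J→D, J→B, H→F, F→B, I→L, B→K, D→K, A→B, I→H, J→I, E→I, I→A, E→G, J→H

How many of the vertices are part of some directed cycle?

A vertex is on a directed cycle iff it belongs to a strongly connected component of size ≥ 2 (or has a self-loop).
The vertices on cycles are {A, B, E, F, H, I, K} — 7 in total.

7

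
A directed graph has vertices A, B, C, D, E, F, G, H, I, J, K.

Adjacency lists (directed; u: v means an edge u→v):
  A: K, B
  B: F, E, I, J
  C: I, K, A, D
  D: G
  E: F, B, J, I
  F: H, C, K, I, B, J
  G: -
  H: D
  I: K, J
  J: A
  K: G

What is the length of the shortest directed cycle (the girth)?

2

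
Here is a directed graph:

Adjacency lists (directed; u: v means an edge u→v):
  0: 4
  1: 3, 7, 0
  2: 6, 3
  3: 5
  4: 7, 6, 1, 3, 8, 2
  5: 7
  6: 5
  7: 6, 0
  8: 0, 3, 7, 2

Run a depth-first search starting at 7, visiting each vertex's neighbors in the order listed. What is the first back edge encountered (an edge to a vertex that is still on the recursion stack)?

DFS from 7 (visiting each vertex's neighbors in the order listed); mark gray on enter, black on exit:
7 gray
  6 gray
    5 gray
      5→7: 7 is gray → back edge
First back edge: 5 → 7.

5->7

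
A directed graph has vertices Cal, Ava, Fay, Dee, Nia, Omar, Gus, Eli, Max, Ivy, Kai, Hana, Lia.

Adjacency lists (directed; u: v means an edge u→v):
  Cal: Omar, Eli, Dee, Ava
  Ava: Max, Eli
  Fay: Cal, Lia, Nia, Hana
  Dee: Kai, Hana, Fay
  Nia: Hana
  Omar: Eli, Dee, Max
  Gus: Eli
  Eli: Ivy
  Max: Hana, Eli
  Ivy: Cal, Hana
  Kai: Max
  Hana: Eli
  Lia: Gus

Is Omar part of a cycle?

Omar is on a cycle iff Omar can reach itself via ≥1 edge.
Omar → Eli → Ivy → Cal → Omar — yes.

Yes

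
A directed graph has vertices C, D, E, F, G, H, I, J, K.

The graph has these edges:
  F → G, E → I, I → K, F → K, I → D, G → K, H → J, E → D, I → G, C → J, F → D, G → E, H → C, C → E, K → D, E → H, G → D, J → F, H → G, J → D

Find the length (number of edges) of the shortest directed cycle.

For each vertex v, BFS finds the shortest path from v back to v.
The shortest such closed walk is E → H → G → E, length 3.

3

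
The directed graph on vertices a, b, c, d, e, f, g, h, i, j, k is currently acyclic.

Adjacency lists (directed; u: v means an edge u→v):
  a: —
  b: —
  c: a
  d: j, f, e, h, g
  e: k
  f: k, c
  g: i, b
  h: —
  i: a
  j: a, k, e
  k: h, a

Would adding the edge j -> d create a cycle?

Adding j→d creates a cycle iff d can already reach j.
Path from d: d → j.
So d → … → j → d is a cycle.

Yes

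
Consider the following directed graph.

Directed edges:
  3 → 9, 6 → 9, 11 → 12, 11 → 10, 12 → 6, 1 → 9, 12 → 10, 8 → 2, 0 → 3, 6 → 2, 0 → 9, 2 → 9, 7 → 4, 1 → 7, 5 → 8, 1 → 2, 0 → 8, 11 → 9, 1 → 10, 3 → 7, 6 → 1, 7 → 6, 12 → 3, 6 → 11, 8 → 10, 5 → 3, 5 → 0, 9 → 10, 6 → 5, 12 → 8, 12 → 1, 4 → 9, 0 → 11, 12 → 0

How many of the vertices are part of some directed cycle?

A vertex is on a directed cycle iff it belongs to a strongly connected component of size ≥ 2 (or has a self-loop).
The vertices on cycles are {0, 1, 3, 5, 6, 7, 11, 12} — 8 in total.

8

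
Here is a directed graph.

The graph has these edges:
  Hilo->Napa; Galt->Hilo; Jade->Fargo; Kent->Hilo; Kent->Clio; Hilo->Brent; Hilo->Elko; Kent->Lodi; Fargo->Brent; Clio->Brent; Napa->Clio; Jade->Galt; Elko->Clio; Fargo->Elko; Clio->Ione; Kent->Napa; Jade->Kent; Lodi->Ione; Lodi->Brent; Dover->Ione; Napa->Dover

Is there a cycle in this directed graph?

No

DFS with white/gray/black marking, starting from Kent:
Kent gray
  Hilo gray
    Brent gray
    Brent black
    Elko gray
      Clio gray
        Ione gray
        Ione black
        Clio→Brent: Brent black — skip
      Clio black
    Elko black
    Napa gray
      Dover gray
        Dover→Ione: Ione black — skip
      Dover black
      Napa→Clio: Clio black — skip
    Napa black
  Hilo black
  Lodi gray
    Lodi→Ione: Ione black — skip
    Lodi→Brent: Brent black — skip
  Lodi black
  Kent→Clio: Clio black — skip
  Kent→Napa: Napa black — skip
Kent black
Galt gray
  Galt→Hilo: Hilo black — skip
Galt black
Fargo gray
  Fargo→Brent: Brent black — skip
  Fargo→Elko: Elko black — skip
Fargo black
Jade gray
  Jade→Galt: Galt black — skip
  Jade→Kent: Kent black — skip
  Jade→Fargo: Fargo black — skip
Jade black
Every edge goes to a white or black vertex — no back edge, so the graph is acyclic.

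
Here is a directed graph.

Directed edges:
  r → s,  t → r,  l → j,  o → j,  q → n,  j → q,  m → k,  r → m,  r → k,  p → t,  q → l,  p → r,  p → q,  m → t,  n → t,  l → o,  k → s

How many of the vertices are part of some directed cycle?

7

A vertex is on a directed cycle iff it belongs to a strongly connected component of size ≥ 2 (or has a self-loop).
The vertices on cycles are {j, l, m, o, q, r, t} — 7 in total.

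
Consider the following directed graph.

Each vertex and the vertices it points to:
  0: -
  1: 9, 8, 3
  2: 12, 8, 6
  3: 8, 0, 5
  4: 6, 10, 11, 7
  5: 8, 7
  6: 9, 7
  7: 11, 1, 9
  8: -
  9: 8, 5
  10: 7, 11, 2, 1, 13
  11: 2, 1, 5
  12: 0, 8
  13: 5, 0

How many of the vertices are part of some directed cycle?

A vertex is on a directed cycle iff it belongs to a strongly connected component of size ≥ 2 (or has a self-loop).
The vertices on cycles are {1, 2, 3, 5, 6, 7, 9, 11} — 8 in total.

8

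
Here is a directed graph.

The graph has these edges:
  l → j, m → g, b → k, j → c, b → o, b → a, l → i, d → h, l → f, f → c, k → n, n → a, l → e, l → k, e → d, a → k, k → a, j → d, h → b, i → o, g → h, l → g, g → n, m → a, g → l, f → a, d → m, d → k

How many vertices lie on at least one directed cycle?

A vertex is on a directed cycle iff it belongs to a strongly connected component of size ≥ 2 (or has a self-loop).
The vertices on cycles are {a, d, e, g, j, k, l, m, n} — 9 in total.

9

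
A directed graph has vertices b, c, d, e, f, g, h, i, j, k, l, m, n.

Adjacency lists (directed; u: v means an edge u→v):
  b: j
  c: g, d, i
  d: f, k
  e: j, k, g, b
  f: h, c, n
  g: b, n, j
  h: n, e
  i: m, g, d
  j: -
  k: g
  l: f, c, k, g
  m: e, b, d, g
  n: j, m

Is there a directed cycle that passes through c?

c is on a cycle iff c can reach itself via ≥1 edge.
c → d → f → c — yes.

Yes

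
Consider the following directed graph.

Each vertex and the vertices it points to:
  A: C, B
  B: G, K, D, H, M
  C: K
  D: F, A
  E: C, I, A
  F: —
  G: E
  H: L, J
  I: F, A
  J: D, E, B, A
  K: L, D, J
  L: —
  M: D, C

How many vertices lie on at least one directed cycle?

11

A vertex is on a directed cycle iff it belongs to a strongly connected component of size ≥ 2 (or has a self-loop).
The vertices on cycles are {A, B, C, D, E, G, H, I, J, K, M} — 11 in total.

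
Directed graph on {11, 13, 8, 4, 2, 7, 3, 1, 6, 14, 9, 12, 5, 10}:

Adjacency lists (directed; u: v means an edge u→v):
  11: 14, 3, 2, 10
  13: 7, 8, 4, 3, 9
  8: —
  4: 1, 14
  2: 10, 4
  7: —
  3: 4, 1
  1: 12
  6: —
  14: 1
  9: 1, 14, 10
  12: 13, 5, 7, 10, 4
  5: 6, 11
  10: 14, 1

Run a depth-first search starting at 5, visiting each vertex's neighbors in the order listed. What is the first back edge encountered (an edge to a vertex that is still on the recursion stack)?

DFS from 5 (visiting each vertex's neighbors in the order listed); mark gray on enter, black on exit:
5 gray
  6 gray
  6 black
  11 gray
    14 gray
      1 gray
        12 gray
          13 gray
            7 gray
            7 black
            8 gray
            8 black
            4 gray
              4→1: 1 is gray → back edge
First back edge: 4 → 1.

4→1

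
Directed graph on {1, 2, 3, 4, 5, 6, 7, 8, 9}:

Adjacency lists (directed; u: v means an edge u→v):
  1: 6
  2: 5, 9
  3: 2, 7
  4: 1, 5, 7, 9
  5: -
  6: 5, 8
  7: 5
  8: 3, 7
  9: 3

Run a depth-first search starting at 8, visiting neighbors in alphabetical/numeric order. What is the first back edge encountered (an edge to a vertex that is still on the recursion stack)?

9->3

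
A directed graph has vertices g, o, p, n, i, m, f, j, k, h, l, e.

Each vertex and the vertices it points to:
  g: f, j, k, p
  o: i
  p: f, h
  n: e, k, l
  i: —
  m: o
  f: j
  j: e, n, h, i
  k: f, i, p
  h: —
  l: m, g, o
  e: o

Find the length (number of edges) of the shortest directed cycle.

For each vertex v, BFS finds the shortest path from v back to v.
The shortest such closed walk is l → g → j → n → l, length 4.

4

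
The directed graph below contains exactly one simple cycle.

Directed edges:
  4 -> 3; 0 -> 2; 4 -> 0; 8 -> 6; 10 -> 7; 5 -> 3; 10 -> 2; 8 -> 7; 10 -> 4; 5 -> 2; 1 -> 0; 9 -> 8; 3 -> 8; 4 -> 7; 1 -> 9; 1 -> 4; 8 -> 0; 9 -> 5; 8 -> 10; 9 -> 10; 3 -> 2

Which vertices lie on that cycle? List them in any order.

3, 4, 8, 10

DFS with gray/black marking from 8:
8 gray
  7 gray
  7 black
  6 gray
  6 black
  10 gray
    10→7: 7 black — skip
    2 gray
    2 black
    4 gray
      3 gray
        3→2: 2 black — skip
        3→8: 8 is gray → back edge
Back edge closes the cycle 8 → 10 → 4 → 3 → 8; its vertices are {3, 4, 8, 10}.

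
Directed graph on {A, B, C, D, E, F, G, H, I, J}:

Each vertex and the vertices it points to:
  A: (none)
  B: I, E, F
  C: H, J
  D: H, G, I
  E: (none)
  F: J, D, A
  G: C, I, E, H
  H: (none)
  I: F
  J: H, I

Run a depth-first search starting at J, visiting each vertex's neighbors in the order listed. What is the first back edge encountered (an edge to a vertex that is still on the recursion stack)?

F→J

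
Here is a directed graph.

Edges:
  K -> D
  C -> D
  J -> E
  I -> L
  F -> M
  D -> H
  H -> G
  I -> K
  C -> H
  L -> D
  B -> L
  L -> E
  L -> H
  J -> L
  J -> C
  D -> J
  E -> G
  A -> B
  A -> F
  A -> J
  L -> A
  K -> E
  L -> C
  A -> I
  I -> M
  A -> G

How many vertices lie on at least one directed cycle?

8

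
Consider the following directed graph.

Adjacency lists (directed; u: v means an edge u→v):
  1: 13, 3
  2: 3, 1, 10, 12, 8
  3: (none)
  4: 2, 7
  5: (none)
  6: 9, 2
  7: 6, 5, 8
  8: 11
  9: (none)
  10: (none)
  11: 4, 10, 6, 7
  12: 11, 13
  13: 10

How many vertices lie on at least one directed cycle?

7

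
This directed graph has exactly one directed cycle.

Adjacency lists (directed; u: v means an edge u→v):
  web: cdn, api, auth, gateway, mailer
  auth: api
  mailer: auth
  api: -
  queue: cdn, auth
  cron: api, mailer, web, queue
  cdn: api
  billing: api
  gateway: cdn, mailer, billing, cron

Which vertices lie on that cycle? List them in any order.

web, cron, gateway

DFS with gray/black marking from gateway:
gateway gray
  cdn gray
    api gray
    api black
  cdn black
  mailer gray
    auth gray
      auth→api: api black — skip
    auth black
  mailer black
  billing gray
    billing→api: api black — skip
  billing black
  cron gray
    cron→api: api black — skip
    cron→mailer: mailer black — skip
    web gray
      web→cdn: cdn black — skip
      web→api: api black — skip
      web→auth: auth black — skip
      web→gateway: gateway is gray → back edge
Back edge closes the cycle gateway → cron → web → gateway; its vertices are {web, cron, gateway}.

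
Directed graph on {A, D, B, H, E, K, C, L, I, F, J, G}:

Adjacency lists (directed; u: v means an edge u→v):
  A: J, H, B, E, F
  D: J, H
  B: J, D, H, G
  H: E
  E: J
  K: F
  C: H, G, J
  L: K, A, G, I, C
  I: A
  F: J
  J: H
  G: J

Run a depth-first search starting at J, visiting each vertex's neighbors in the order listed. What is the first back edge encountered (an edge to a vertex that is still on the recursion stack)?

E→J

DFS from J (visiting each vertex's neighbors in the order listed); mark gray on enter, black on exit:
J gray
  H gray
    E gray
      E→J: J is gray → back edge
First back edge: E → J.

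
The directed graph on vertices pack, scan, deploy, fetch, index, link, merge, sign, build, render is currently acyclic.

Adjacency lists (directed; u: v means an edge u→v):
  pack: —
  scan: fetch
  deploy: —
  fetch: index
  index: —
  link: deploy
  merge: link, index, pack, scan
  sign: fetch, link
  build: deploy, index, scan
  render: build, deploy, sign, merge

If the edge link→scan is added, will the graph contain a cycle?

No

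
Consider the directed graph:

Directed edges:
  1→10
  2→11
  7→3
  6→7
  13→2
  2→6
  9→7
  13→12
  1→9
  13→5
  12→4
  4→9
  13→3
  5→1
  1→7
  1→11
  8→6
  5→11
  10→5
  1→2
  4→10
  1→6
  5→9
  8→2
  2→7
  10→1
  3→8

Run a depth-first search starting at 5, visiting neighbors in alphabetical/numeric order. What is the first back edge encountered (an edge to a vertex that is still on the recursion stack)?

8→2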